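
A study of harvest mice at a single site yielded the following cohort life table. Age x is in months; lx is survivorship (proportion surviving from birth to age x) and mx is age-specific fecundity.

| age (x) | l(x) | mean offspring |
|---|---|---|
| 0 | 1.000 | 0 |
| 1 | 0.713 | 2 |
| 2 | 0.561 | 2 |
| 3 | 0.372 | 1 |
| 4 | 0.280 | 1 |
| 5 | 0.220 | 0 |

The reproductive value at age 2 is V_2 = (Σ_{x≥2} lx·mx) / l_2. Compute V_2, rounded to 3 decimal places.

lx·mx for x ≥ 2: 1.122, 0.372, 0.28, 0 → sum = 1.774
V_2 = 1.774 / l_2 = 1.774 / 0.561 = 3.16221… → 3.162

3.162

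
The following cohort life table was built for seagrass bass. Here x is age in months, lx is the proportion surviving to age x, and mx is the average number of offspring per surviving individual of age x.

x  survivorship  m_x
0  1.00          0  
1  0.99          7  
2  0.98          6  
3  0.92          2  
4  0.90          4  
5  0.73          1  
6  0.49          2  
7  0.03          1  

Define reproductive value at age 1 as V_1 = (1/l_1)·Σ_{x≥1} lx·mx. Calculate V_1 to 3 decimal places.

lx·mx for x ≥ 1: 6.93, 5.88, 1.84, 3.6, 0.73, 0.98, 0.03 → sum = 19.99
V_1 = 19.99 / l_1 = 19.99 / 0.99 = 20.191919… → 20.192

20.192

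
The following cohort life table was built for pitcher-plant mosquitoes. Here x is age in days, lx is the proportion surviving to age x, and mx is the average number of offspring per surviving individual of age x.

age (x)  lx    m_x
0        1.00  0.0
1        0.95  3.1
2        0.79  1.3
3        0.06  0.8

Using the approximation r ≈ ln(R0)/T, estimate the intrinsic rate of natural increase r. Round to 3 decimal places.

1.087

R0 = Σ lx·mx = 0 + 2.945 + 1.027 + 0.048 = 4.02
Σ x·lx·mx = 5.143; T = 5.143/4.02 = 1.27935…
r ≈ ln(R0)/T = ln(4.02)/1.27935… = 1.08749… → 1.087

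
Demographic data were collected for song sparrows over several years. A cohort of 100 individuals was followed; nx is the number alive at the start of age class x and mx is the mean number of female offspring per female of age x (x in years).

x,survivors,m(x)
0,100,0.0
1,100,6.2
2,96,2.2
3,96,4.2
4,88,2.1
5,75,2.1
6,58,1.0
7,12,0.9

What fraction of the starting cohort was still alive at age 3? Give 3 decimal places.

0.960

l_3 = n_3/n_0 = 96/100 = 0.96 → 0.960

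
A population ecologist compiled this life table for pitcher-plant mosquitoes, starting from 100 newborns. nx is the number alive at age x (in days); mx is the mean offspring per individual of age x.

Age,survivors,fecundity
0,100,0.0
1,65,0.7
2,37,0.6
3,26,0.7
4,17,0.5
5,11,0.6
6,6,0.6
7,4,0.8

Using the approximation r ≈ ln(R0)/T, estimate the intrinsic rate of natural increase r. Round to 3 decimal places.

lx = nx/n0 = nx/100: 1, 0.65, 0.37, 0.26, 0.17, 0.11, 0.06, 0.04
R0 = Σ lx·mx = 0 + 0.455 + 0.222 + 0.182 + 0.085 + 0.066 + 0.036 + 0.032 = 1.078
Σ x·lx·mx = 2.555; T = 2.555/1.078 = 2.37013…
r ≈ ln(R0)/T = ln(1.078)/2.37013… = 0.03169… → 0.032

0.032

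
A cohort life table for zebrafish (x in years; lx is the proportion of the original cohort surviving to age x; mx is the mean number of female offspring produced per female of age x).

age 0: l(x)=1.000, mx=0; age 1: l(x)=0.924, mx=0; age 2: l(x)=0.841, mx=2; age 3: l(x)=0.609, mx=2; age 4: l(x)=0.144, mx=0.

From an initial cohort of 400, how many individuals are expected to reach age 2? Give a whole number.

Expected survivors = N0 · l_2 = 400 × 0.841 = 336.4 → 336

336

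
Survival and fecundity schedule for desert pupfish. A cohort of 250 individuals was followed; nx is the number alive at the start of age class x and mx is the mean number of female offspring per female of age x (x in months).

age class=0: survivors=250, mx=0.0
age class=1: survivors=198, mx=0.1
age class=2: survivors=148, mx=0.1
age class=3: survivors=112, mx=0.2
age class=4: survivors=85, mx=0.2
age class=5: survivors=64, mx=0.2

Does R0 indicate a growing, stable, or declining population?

lx = nx/n0 = nx/250: 1, 0.792, 0.592, 0.448, 0.34, 0.256
R0 = Σ lx·mx = 0 + 0.0792 + 0.0592 + 0.0896 + 0.068 + 0.0512 = 0.3472
R0 < 1, so the population is declining.

declining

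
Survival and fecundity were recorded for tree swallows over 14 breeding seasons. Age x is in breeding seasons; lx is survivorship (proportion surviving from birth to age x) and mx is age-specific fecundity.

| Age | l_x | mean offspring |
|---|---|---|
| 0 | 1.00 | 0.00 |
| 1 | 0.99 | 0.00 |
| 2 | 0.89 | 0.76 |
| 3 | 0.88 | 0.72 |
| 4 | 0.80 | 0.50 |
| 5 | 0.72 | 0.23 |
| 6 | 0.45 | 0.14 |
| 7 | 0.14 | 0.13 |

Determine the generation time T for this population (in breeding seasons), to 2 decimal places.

3.16

lx·mx: 0, 0, 0.6764, 0.6336, 0.4, 0.1656, 0.063, 0.0182 → R0 = 1.9568
x·lx·mx: 0, 0, 1.3528, 1.9008, 1.6, 0.828, 0.378, 0.1274 → Σ = 6.187
T = 6.187 / 1.9568 = 3.161795… → 3.16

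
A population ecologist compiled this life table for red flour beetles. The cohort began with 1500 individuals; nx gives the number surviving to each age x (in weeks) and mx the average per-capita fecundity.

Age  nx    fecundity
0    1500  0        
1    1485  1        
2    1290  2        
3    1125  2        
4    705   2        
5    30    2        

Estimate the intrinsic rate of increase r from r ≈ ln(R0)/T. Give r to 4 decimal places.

lx = nx/n0 = nx/1500: 1, 0.99, 0.86, 0.75, 0.47, 0.02
R0 = Σ lx·mx = 0 + 0.99 + 1.72 + 1.5 + 0.94 + 0.04 = 5.19
Σ x·lx·mx = 12.89; T = 12.89/5.19 = 2.48362…
r ≈ ln(R0)/T = ln(5.19)/2.48362… = 0.663037… → 0.6630

0.6630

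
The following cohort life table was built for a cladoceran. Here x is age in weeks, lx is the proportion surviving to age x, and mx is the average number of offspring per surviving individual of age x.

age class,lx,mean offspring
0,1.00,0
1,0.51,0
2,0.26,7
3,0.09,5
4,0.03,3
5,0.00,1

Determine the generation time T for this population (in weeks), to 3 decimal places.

lx·mx: 0, 0, 1.82, 0.45, 0.09, 0 → R0 = 2.36
x·lx·mx: 0, 0, 3.64, 1.35, 0.36, 0 → Σ = 5.35
T = 5.35 / 2.36 = 2.266949… → 2.267

2.267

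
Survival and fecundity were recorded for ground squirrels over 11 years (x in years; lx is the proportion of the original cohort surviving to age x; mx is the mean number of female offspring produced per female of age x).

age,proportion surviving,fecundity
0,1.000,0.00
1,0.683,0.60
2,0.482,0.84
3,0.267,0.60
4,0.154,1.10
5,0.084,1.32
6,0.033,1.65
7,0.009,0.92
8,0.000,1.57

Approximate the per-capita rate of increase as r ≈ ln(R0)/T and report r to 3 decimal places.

0.110

R0 = Σ lx·mx = 0 + 0.4098 + 0.40488 + 0.1602 + 0.1694 + 0.11088 + 0.05445 + 0.00828 + 0 = 1.31789
Σ x·lx·mx = 3.31682; T = 3.31682/1.31789 = 2.51677…
r ≈ ln(R0)/T = ln(1.31789)/2.51677… = 0.10968… → 0.110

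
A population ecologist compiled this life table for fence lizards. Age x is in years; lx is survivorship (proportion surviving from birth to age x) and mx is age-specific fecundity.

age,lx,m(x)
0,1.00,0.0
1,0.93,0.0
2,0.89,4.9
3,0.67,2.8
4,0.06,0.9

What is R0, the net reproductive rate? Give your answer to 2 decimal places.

lx·mx by age: 0, 0, 4.361, 1.876, 0.054
R0 = Σ lx·mx = 6.291 → 6.29

6.29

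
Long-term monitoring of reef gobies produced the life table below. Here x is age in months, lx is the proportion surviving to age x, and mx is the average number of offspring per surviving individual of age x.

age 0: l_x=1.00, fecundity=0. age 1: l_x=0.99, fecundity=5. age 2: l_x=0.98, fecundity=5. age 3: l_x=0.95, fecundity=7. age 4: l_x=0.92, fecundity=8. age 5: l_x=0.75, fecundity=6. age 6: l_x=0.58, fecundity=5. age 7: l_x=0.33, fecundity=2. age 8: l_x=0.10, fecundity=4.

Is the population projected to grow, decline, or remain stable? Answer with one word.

growing

R0 = Σ lx·mx = 0 + 4.95 + 4.9 + 6.65 + 7.36 + 4.5 + 2.9 + 0.66 + 0.4 = 32.32
R0 > 1, so the population is growing.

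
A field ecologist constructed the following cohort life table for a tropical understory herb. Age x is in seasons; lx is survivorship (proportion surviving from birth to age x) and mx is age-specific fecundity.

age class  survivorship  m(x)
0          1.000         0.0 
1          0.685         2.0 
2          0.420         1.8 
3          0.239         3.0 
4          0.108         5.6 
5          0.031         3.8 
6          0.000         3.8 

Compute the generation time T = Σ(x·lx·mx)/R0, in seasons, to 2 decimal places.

lx·mx: 0, 1.37, 0.756, 0.717, 0.6048, 0.1178, 0 → R0 = 3.5656
x·lx·mx: 0, 1.37, 1.512, 2.151, 2.4192, 0.589, 0 → Σ = 8.0412
T = 8.0412 / 3.5656 = 2.255217… → 2.26

2.26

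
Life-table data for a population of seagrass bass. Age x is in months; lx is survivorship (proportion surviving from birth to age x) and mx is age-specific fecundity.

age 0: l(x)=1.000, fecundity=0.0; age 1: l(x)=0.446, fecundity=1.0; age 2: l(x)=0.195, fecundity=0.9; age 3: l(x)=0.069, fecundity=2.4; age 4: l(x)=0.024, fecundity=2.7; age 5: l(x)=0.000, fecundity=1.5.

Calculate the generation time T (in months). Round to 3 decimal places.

1.823

lx·mx: 0, 0.446, 0.1755, 0.1656, 0.0648, 0 → R0 = 0.8519
x·lx·mx: 0, 0.446, 0.351, 0.4968, 0.2592, 0 → Σ = 1.553
T = 1.553 / 0.8519 = 1.822984… → 1.823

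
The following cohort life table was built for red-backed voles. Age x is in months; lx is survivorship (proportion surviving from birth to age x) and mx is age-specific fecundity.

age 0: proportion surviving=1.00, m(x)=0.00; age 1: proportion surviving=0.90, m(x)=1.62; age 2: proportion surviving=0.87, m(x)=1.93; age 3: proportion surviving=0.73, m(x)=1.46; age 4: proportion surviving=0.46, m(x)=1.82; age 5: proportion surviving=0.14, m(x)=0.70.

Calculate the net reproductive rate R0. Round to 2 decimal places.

lx·mx by age: 0, 1.458, 1.6791, 1.0658, 0.8372, 0.098
R0 = Σ lx·mx = 5.1381 → 5.14

5.14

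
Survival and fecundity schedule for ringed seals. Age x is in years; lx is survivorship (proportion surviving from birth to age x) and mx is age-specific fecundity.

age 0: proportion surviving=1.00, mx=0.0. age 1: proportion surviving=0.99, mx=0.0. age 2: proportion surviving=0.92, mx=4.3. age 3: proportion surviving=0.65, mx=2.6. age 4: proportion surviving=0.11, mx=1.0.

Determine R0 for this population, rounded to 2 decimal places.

lx·mx by age: 0, 0, 3.956, 1.69, 0.11
R0 = Σ lx·mx = 5.756 → 5.76

5.76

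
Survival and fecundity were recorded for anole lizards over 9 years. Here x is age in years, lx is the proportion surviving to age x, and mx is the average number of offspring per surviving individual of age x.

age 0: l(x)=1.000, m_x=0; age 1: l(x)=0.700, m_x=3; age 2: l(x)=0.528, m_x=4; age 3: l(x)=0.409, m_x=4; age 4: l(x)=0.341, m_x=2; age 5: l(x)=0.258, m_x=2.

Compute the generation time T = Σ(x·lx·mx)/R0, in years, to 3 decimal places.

lx·mx: 0, 2.1, 2.112, 1.636, 0.682, 0.516 → R0 = 7.046
x·lx·mx: 0, 2.1, 4.224, 4.908, 2.728, 2.58 → Σ = 16.54
T = 16.54 / 7.046 = 2.347431… → 2.347

2.347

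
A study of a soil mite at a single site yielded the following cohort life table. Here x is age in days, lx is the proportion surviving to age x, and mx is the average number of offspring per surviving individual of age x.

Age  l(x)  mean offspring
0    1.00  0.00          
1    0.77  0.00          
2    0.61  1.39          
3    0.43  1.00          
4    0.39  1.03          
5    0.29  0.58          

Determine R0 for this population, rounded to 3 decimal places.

1.848

lx·mx by age: 0, 0, 0.8479, 0.43, 0.4017, 0.1682
R0 = Σ lx·mx = 1.8478 → 1.848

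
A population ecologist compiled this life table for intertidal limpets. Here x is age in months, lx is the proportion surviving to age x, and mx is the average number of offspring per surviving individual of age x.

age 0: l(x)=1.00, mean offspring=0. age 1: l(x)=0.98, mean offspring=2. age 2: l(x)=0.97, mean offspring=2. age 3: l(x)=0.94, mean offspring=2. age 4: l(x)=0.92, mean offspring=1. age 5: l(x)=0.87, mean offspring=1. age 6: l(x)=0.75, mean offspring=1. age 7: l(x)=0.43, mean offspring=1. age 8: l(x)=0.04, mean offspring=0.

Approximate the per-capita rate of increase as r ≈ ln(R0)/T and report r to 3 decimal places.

0.702

R0 = Σ lx·mx = 0 + 1.96 + 1.94 + 1.88 + 0.92 + 0.87 + 0.75 + 0.43 + 0 = 8.75
Σ x·lx·mx = 27.02; T = 27.02/8.75 = 3.088
r ≈ ln(R0)/T = ln(8.75)/3.088 = 0.70241… → 0.702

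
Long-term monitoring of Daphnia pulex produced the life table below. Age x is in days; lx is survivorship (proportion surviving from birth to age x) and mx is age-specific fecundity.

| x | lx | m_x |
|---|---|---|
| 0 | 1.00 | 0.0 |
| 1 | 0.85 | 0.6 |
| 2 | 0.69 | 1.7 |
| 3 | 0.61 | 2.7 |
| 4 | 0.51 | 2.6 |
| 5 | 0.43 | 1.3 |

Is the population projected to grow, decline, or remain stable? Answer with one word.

growing

R0 = Σ lx·mx = 0 + 0.51 + 1.173 + 1.647 + 1.326 + 0.559 = 5.215
R0 > 1, so the population is growing.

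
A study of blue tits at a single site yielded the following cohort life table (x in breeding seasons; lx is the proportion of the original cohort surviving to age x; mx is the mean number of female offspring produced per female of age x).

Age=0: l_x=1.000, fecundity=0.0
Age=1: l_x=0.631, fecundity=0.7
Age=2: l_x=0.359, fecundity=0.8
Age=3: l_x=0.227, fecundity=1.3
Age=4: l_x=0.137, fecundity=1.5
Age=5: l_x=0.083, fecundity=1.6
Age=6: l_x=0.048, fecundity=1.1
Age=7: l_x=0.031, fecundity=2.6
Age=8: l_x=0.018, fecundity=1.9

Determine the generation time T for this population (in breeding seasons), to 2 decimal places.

lx·mx: 0, 0.4417, 0.2872, 0.2951, 0.2055, 0.1328, 0.0528, 0.0806, 0.0342 → R0 = 1.5299
x·lx·mx: 0, 0.4417, 0.5744, 0.8853, 0.822, 0.664, 0.3168, 0.5642, 0.2736 → Σ = 4.542
T = 4.542 / 1.5299 = 2.968821… → 2.97

2.97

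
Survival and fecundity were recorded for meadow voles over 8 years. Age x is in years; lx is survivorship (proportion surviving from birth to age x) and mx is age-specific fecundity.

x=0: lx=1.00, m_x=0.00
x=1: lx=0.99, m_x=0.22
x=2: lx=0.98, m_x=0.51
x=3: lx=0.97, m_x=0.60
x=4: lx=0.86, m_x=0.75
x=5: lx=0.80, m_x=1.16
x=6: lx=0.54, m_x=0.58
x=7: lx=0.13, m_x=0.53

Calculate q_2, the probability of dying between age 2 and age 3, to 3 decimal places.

q_2 = (l_2 − l_3) / l_2 = (0.98 − 0.97) / 0.98
     = 0.01 / 0.98 = 0.010204… → 0.010

0.010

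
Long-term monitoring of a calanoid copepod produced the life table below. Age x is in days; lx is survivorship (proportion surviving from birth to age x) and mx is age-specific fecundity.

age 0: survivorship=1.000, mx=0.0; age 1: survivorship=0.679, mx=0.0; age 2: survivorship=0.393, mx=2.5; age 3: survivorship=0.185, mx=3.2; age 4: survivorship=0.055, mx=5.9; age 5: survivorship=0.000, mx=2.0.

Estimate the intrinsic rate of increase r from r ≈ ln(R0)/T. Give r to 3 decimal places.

0.242

R0 = Σ lx·mx = 0 + 0 + 0.9825 + 0.592 + 0.3245 + 0 = 1.899
Σ x·lx·mx = 5.039; T = 5.039/1.899 = 2.6535…
r ≈ ln(R0)/T = ln(1.899)/2.6535… = 0.24169… → 0.242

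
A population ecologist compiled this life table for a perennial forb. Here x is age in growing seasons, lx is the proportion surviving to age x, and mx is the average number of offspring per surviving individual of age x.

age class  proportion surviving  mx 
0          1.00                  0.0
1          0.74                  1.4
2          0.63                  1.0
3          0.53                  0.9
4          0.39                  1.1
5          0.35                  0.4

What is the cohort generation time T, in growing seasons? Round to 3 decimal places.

2.265

lx·mx: 0, 1.036, 0.63, 0.477, 0.429, 0.14 → R0 = 2.712
x·lx·mx: 0, 1.036, 1.26, 1.431, 1.716, 0.7 → Σ = 6.143
T = 6.143 / 2.712 = 2.265118… → 2.265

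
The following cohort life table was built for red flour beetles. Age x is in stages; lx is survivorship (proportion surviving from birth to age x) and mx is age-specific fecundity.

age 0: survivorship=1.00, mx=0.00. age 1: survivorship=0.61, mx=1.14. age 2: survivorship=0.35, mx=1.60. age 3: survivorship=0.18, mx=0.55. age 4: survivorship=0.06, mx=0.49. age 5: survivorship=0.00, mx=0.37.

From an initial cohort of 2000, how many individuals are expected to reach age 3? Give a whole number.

Expected survivors = N0 · l_3 = 2000 × 0.18 = 360 → 360

360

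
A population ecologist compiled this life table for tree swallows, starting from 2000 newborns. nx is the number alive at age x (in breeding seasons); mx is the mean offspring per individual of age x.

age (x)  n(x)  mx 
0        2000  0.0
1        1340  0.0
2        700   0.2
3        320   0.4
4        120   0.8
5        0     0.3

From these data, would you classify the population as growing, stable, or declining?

lx = nx/n0 = nx/2000: 1, 0.67, 0.35, 0.16, 0.06, 0
R0 = Σ lx·mx = 0 + 0 + 0.07 + 0.064 + 0.048 + 0 = 0.182
R0 < 1, so the population is declining.

declining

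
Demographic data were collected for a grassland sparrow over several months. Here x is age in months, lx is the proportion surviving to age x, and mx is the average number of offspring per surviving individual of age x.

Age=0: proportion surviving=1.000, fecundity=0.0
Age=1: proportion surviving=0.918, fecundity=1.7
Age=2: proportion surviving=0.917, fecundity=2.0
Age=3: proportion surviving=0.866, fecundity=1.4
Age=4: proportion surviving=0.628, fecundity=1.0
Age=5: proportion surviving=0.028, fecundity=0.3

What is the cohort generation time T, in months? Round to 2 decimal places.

2.18

lx·mx: 0, 1.5606, 1.834, 1.2124, 0.628, 0.0084 → R0 = 5.2434
x·lx·mx: 0, 1.5606, 3.668, 3.6372, 2.512, 0.042 → Σ = 11.4198
T = 11.4198 / 5.2434 = 2.177938… → 2.18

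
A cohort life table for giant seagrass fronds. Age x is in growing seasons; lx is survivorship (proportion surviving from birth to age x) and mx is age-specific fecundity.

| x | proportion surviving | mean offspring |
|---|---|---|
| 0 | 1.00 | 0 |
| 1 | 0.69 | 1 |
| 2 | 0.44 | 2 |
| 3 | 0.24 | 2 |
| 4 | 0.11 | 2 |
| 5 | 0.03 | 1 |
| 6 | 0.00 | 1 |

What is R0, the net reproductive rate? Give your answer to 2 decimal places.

2.30

lx·mx by age: 0, 0.69, 0.88, 0.48, 0.22, 0.03, 0
R0 = Σ lx·mx = 2.3 → 2.30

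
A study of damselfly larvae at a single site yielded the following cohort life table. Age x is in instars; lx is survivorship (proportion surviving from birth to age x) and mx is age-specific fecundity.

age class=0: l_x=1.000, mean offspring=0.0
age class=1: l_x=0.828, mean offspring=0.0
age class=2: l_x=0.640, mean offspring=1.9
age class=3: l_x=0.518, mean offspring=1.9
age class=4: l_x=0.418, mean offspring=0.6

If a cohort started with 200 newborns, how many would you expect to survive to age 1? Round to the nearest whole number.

Expected survivors = N0 · l_1 = 200 × 0.828 = 165.6 → 166

166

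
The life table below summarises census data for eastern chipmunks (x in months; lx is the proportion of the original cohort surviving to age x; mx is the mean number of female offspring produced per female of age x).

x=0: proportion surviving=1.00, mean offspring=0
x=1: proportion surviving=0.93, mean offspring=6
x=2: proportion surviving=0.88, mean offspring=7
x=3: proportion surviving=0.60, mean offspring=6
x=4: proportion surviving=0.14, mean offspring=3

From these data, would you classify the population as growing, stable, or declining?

growing

R0 = Σ lx·mx = 0 + 5.58 + 6.16 + 3.6 + 0.42 = 15.76
R0 > 1, so the population is growing.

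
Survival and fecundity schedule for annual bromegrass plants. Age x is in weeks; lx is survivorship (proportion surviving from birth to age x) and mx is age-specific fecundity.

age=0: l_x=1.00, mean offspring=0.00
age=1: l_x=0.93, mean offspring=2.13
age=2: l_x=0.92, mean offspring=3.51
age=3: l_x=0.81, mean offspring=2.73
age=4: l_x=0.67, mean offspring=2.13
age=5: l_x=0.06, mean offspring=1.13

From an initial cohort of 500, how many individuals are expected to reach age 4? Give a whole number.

335

Expected survivors = N0 · l_4 = 500 × 0.67 = 335 → 335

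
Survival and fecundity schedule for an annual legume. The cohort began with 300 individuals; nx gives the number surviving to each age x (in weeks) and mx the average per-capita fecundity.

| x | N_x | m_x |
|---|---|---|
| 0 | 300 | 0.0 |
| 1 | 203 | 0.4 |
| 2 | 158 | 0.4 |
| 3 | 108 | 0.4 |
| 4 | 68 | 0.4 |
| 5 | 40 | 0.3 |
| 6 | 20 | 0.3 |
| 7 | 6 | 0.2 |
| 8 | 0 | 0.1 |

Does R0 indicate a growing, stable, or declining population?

lx = nx/n0 = nx/300: 1, 0.67667…, 0.52667…, 0.36, 0.22667…, 0.13333…, 0.06667…, 0.02, 0
R0 = Σ lx·mx = 0 + 0.270667… + 0.210667… + 0.144 + 0.090667… + 0.04… + 0.02… + 0.004 + 0 = 0.78…
R0 < 1, so the population is declining.

declining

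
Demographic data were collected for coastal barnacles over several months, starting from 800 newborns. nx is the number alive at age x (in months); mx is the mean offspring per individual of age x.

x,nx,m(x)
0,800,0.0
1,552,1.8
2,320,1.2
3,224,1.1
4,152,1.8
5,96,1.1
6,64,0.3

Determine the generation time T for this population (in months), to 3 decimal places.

2.096

lx = nx/n0 = nx/800: 1, 0.69, 0.4, 0.28, 0.19, 0.12, 0.08
lx·mx: 0, 1.242, 0.48, 0.308, 0.342, 0.132, 0.024 → R0 = 2.528
x·lx·mx: 0, 1.242, 0.96, 0.924, 1.368, 0.66, 0.144 → Σ = 5.298
T = 5.298 / 2.528 = 2.095728… → 2.096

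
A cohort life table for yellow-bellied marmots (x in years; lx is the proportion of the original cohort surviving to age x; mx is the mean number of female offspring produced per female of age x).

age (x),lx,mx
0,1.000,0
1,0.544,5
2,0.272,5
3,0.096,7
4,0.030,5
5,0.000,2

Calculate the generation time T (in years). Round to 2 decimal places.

1.64

lx·mx: 0, 2.72, 1.36, 0.672, 0.15, 0 → R0 = 4.902
x·lx·mx: 0, 2.72, 2.72, 2.016, 0.6, 0 → Σ = 8.056
T = 8.056 / 4.902 = 1.643411… → 1.64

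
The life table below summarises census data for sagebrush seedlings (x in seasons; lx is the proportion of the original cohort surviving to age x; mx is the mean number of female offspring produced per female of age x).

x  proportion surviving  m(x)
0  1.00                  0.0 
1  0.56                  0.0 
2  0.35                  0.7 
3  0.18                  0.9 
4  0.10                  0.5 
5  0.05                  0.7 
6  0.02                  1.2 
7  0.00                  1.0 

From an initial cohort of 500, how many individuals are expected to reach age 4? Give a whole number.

Expected survivors = N0 · l_4 = 500 × 0.10 = 50 → 50

50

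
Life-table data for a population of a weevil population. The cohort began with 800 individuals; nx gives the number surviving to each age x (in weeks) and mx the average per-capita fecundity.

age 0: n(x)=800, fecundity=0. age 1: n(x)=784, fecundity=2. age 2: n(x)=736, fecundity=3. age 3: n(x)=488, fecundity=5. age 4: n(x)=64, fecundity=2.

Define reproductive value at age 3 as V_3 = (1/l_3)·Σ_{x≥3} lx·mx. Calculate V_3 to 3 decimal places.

5.262

lx = nx/n0 = nx/800: 1, 0.98, 0.92, 0.61, 0.08
lx·mx for x ≥ 3: 3.05, 0.16 → sum = 3.21
V_3 = 3.21 / l_3 = 3.21 / 0.61 = 5.262295… → 5.262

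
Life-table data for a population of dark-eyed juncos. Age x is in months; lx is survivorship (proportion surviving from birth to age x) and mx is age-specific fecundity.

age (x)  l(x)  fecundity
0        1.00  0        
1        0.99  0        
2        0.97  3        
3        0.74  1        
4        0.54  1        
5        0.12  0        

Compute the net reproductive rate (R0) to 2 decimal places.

lx·mx by age: 0, 0, 2.91, 0.74, 0.54, 0
R0 = Σ lx·mx = 4.19 → 4.19

4.19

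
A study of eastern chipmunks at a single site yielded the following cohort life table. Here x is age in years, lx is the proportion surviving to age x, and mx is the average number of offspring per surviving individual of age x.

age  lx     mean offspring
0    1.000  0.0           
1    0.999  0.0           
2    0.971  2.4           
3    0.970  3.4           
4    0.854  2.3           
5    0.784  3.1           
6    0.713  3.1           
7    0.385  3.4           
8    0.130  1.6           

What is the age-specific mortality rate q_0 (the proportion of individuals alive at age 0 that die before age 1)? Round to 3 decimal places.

0.001

q_0 = (l_0 − l_1) / l_0 = (1 − 0.999) / 1
     = 0.001 / 1 = 0.001 → 0.001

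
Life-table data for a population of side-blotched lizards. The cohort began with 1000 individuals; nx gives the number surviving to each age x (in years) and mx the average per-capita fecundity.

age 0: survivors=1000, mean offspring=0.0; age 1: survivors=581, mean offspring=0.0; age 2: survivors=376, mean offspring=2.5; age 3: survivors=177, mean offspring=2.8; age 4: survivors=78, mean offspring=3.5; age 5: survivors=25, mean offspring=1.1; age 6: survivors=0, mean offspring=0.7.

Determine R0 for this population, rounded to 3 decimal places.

1.736

lx = nx/n0 = nx/1000: 1, 0.581, 0.376, 0.177, 0.078, 0.025, 0
lx·mx by age: 0, 0, 0.94, 0.4956, 0.273, 0.0275, 0
R0 = Σ lx·mx = 1.7361 → 1.736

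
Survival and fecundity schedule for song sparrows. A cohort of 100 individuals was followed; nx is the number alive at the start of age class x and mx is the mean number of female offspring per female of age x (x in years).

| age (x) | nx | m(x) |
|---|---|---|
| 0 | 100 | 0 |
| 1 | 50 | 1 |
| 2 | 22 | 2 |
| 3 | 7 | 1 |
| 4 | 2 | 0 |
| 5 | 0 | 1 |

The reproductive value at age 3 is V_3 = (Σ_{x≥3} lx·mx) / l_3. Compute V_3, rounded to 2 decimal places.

lx = nx/n0 = nx/100: 1, 0.5, 0.22, 0.07, 0.02, 0
lx·mx for x ≥ 3: 0.07, 0, 0 → sum = 0.07
V_3 = 0.07 / l_3 = 0.07 / 0.07 = 1 → 1.00

1.00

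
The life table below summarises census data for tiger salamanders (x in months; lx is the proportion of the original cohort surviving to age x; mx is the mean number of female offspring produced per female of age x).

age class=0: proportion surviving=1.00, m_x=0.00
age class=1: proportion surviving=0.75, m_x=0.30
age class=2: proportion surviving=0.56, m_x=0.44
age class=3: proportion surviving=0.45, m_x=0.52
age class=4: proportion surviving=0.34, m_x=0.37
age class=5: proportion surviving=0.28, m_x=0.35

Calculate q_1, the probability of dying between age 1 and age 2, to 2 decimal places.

0.25

q_1 = (l_1 − l_2) / l_1 = (0.75 − 0.56) / 0.75
     = 0.19 / 0.75 = 0.253333… → 0.25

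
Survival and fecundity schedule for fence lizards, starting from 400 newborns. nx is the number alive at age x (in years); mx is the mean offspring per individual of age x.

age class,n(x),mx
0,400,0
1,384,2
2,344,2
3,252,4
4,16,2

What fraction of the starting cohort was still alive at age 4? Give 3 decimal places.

l_4 = n_4/n_0 = 16/400 = 0.04 → 0.040

0.040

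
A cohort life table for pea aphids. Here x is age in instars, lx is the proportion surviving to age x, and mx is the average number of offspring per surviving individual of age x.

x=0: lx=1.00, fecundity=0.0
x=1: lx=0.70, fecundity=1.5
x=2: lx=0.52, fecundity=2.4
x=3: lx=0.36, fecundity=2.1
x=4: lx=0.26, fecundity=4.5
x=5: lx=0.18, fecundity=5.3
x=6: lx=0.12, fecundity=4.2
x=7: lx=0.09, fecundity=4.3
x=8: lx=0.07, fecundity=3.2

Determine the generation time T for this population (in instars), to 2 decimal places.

lx·mx: 0, 1.05, 1.248, 0.756, 1.17, 0.954, 0.504, 0.387, 0.224 → R0 = 6.293
x·lx·mx: 0, 1.05, 2.496, 2.268, 4.68, 4.77, 3.024, 2.709, 1.792 → Σ = 22.789
T = 22.789 / 6.293 = 3.621325… → 3.62

3.62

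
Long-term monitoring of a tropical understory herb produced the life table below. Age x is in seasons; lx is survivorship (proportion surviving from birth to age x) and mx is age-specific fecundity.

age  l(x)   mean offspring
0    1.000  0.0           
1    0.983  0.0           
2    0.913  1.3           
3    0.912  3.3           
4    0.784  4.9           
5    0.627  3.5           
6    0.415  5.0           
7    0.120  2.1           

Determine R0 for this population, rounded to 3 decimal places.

12.560

lx·mx by age: 0, 0, 1.1869, 3.0096, 3.8416, 2.1945, 2.075, 0.252
R0 = Σ lx·mx = 12.5596 → 12.560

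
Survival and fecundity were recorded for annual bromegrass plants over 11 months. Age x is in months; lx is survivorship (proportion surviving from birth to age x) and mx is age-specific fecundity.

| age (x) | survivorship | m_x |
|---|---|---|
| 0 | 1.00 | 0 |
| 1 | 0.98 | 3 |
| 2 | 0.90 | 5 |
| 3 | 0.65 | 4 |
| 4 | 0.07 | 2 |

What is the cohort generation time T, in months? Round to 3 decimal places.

1.994

lx·mx: 0, 2.94, 4.5, 2.6, 0.14 → R0 = 10.18
x·lx·mx: 0, 2.94, 9, 7.8, 0.56 → Σ = 20.3
T = 20.3 / 10.18 = 1.994106… → 1.994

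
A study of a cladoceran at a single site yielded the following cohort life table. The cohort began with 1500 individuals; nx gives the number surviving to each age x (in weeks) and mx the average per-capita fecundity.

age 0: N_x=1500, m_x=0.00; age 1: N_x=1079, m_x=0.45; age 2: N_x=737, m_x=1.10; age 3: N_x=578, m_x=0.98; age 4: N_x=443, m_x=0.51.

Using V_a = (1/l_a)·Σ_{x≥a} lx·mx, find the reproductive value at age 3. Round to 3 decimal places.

lx = nx/n0 = nx/1500: 1, 0.71933…, 0.49133…, 0.38533…, 0.29533…
lx·mx for x ≥ 3: 0.377627…, 0.15062… → sum = 0.528247…
V_3 = 0.528247… / l_3 = 0.528247… / 0.385333… = 1.370882… → 1.371

1.371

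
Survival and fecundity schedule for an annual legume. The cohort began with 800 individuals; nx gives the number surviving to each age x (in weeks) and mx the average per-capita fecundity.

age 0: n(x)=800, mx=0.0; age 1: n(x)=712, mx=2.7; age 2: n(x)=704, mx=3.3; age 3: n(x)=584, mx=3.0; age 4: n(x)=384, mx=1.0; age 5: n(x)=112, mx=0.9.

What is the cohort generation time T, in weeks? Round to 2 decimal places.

lx = nx/n0 = nx/800: 1, 0.89, 0.88, 0.73, 0.48, 0.14
lx·mx: 0, 2.403, 2.904, 2.19, 0.48, 0.126 → R0 = 8.103
x·lx·mx: 0, 2.403, 5.808, 6.57, 1.92, 0.63 → Σ = 17.331
T = 17.331 / 8.103 = 2.138837… → 2.14

2.14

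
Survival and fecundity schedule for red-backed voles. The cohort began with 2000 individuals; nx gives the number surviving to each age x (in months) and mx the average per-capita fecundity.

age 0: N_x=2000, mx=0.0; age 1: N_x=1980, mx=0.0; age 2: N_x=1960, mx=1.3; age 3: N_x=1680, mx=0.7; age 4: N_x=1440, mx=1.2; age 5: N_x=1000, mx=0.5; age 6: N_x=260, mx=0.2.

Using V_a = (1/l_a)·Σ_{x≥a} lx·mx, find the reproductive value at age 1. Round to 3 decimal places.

lx = nx/n0 = nx/2000: 1, 0.99, 0.98, 0.84, 0.72, 0.5, 0.13
lx·mx for x ≥ 1: 0, 1.274, 0.588, 0.864, 0.25, 0.026 → sum = 3.002
V_1 = 3.002 / l_1 = 3.002 / 0.99 = 3.032323… → 3.032

3.032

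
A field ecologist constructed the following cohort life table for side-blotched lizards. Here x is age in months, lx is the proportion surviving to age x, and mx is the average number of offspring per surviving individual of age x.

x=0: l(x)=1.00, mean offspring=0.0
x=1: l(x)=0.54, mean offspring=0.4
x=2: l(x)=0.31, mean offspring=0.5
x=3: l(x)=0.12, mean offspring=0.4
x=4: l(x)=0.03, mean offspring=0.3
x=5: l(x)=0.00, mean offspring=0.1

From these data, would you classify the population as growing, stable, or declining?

declining

R0 = Σ lx·mx = 0 + 0.216 + 0.155 + 0.048 + 0.009 + 0 = 0.428
R0 < 1, so the population is declining.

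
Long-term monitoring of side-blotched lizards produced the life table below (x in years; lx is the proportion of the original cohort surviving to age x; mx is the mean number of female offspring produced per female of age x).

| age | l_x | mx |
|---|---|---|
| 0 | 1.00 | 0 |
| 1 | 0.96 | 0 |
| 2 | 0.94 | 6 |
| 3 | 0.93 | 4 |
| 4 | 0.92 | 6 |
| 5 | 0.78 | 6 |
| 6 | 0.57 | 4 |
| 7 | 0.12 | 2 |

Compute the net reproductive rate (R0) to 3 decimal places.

lx·mx by age: 0, 0, 5.64, 3.72, 5.52, 4.68, 2.28, 0.24
R0 = Σ lx·mx = 22.08 → 22.080

22.080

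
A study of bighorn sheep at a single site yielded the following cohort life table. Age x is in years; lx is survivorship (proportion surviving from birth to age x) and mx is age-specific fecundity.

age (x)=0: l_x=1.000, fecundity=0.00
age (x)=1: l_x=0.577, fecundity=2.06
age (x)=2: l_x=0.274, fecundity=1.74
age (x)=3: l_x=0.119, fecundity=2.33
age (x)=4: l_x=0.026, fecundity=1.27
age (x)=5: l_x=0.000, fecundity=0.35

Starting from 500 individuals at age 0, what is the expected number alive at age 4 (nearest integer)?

13

Expected survivors = N0 · l_4 = 500 × 0.026 = 13 → 13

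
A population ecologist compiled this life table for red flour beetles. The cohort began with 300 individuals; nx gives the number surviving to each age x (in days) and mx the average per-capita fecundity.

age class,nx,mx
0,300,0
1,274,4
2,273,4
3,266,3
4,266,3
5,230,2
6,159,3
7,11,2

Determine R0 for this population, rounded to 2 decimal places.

15.81

lx = nx/n0 = nx/300: 1, 0.91333…, 0.91, 0.88667…, 0.88667…, 0.76667…, 0.53, 0.03667…
lx·mx by age: 0, 3.653333…, 3.64, 2.66…, 2.66…, 1.533333…, 1.59, 0.073333…
R0 = Σ lx·mx = 15.81… → 15.81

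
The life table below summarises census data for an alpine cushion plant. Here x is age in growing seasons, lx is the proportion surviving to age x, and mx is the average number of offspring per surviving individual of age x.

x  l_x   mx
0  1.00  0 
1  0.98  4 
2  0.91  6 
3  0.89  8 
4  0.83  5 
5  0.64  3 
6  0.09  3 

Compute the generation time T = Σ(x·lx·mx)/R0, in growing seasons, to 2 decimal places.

2.80

lx·mx: 0, 3.92, 5.46, 7.12, 4.15, 1.92, 0.27 → R0 = 22.84
x·lx·mx: 0, 3.92, 10.92, 21.36, 16.6, 9.6, 1.62 → Σ = 64.02
T = 64.02 / 22.84 = 2.802977… → 2.80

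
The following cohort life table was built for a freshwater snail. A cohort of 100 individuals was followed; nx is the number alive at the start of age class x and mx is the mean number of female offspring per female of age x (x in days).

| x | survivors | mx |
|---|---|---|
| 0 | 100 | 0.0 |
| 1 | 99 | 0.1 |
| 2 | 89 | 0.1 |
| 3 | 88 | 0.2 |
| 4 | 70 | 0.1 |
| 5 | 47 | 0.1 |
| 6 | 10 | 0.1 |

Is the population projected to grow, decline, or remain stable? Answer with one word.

declining

lx = nx/n0 = nx/100: 1, 0.99, 0.89, 0.88, 0.7, 0.47, 0.1
R0 = Σ lx·mx = 0 + 0.099 + 0.089 + 0.176 + 0.07 + 0.047 + 0.01 = 0.491
R0 < 1, so the population is declining.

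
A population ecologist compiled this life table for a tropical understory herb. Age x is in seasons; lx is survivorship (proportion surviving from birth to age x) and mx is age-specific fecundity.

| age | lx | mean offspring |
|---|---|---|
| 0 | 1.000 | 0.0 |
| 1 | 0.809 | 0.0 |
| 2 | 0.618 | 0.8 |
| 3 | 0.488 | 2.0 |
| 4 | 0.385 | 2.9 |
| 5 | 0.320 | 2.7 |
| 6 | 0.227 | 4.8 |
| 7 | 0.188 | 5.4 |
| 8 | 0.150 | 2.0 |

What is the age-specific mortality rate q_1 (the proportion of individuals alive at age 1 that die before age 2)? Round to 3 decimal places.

q_1 = (l_1 − l_2) / l_1 = (0.809 − 0.618) / 0.809
     = 0.191 / 0.809 = 0.236094… → 0.236

0.236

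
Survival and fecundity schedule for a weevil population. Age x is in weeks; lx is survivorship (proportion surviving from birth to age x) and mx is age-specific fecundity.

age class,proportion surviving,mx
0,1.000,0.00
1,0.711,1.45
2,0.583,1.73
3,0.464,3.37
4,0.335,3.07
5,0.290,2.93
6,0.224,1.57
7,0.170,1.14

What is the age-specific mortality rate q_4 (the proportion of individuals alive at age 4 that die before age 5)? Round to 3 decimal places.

q_4 = (l_4 − l_5) / l_4 = (0.335 − 0.29) / 0.335
     = 0.045 / 0.335 = 0.134328… → 0.134

0.134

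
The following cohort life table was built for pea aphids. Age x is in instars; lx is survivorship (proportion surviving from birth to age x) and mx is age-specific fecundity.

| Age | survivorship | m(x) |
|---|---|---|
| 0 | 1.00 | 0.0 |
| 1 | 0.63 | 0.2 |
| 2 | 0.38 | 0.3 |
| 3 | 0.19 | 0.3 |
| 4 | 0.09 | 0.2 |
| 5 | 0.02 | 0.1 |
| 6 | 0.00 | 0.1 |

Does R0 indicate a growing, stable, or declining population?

declining

R0 = Σ lx·mx = 0 + 0.126 + 0.114 + 0.057 + 0.018 + 0.002 + 0 = 0.317
R0 < 1, so the population is declining.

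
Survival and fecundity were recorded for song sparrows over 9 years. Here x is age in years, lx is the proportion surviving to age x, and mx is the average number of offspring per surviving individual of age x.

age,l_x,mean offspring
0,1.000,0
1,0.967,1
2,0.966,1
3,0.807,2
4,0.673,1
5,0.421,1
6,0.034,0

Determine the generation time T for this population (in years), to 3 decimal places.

2.702

lx·mx: 0, 0.967, 0.966, 1.614, 0.673, 0.421, 0 → R0 = 4.641
x·lx·mx: 0, 0.967, 1.932, 4.842, 2.692, 2.105, 0 → Σ = 12.538
T = 12.538 / 4.641 = 2.701573… → 2.702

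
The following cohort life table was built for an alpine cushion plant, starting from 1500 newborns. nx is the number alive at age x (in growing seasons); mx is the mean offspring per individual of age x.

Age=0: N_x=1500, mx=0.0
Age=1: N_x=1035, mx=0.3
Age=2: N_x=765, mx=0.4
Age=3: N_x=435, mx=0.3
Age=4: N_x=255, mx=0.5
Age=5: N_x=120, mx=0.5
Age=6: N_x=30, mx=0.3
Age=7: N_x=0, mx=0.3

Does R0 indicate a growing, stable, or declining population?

declining

lx = nx/n0 = nx/1500: 1, 0.69, 0.51, 0.29, 0.17, 0.08, 0.02, 0
R0 = Σ lx·mx = 0 + 0.207 + 0.204 + 0.087 + 0.085 + 0.04 + 0.006 + 0 = 0.629
R0 < 1, so the population is declining.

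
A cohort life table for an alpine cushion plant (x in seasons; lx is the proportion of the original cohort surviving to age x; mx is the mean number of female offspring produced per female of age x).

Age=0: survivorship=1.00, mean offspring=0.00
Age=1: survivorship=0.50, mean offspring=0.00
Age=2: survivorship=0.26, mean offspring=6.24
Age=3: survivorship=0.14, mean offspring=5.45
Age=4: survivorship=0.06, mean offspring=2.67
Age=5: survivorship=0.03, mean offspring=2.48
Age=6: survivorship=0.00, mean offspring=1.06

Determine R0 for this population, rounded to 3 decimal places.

2.620

lx·mx by age: 0, 0, 1.6224, 0.763, 0.1602, 0.0744, 0
R0 = Σ lx·mx = 2.62 → 2.620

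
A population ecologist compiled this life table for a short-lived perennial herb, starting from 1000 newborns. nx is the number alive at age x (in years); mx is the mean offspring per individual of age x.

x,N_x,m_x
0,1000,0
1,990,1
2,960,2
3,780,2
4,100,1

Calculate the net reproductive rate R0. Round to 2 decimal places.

lx = nx/n0 = nx/1000: 1, 0.99, 0.96, 0.78, 0.1
lx·mx by age: 0, 0.99, 1.92, 1.56, 0.1
R0 = Σ lx·mx = 4.57 → 4.57

4.57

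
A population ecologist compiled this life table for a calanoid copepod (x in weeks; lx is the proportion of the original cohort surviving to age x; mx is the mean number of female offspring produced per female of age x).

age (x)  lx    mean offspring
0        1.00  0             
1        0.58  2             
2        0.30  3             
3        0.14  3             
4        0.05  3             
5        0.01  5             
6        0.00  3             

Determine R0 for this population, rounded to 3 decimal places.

2.680

lx·mx by age: 0, 1.16, 0.9, 0.42, 0.15, 0.05, 0
R0 = Σ lx·mx = 2.68 → 2.680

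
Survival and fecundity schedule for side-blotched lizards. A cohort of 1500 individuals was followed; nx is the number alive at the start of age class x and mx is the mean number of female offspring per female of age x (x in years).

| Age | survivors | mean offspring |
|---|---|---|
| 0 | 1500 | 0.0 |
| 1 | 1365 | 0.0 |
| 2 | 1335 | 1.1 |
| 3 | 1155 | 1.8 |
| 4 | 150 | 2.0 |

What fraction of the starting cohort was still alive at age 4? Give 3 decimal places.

l_4 = n_4/n_0 = 150/1500 = 0.1 → 0.100

0.100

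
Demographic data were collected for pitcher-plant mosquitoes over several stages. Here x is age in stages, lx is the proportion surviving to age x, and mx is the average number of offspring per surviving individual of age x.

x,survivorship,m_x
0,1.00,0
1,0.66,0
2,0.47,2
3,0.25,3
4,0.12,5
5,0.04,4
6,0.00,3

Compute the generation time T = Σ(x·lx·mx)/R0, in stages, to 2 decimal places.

lx·mx: 0, 0, 0.94, 0.75, 0.6, 0.16, 0 → R0 = 2.45
x·lx·mx: 0, 0, 1.88, 2.25, 2.4, 0.8, 0 → Σ = 7.33
T = 7.33 / 2.45 = 2.991837… → 2.99

2.99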